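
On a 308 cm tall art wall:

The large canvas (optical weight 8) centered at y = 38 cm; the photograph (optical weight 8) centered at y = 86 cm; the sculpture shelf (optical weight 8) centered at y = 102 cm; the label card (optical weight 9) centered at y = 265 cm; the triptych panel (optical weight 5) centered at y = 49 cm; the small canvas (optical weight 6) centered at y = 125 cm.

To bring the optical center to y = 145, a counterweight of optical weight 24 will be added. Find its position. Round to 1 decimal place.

With the counterweight, Σw becomes 8 + 8 + 8 + 9 + 5 + 6 + 24 = 68.
y: target moment 68×145 = 9860; current 8·38 + 8·86 + 8·102 + 9·265 + 5·49 + 6·125 = 5188; the counterweight supplies 4672, so y = 4672/24 ≈ 194.67.

y ≈ 194.7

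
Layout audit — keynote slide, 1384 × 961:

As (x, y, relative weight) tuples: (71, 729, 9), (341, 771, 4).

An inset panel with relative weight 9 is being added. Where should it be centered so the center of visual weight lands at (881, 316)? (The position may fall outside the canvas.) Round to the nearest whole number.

After adding the inset panel, total weight = 9 + 4 + 9 = 22.
x: target moment 22×881 = 19382; current 9·71 + 4·341 = 2003; the inset panel supplies 17379, so x = 17379/9 ≈ 1931.00.
y: target moment 22×316 = 6952; current 9·729 + 4·771 = 9645; the inset panel supplies -2693, so y = -2693/9 ≈ -299.22.

(1931, -299)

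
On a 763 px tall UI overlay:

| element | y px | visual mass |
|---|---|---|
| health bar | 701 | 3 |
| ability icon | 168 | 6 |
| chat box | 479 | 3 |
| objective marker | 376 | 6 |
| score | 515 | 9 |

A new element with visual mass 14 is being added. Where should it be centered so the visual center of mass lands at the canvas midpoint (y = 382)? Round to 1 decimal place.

y ≈ 301.6

After adding the new element, total weight = 3 + 6 + 3 + 6 + 9 + 14 = 41.
y: need Σw·y = 41·382 = 15662. Existing = 3·701 + 6·168 + 3·479 + 6·376 + 9·515 = 11439. Remainder 4223 / 14 ≈ 301.64.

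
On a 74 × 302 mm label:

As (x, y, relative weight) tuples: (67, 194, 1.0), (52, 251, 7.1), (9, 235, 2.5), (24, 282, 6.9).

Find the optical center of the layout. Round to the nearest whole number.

Weights sum to 1.0 + 7.1 + 2.5 + 6.9 = 17.5.
x: (1.0·67 + 7.1·52 + 2.5·9 + 6.9·24) / 17.5 = 624.3 / 17.5 ≈ 35.67
y: (1.0·194 + 7.1·251 + 2.5·235 + 6.9·282) / 17.5 = 4509.4 / 17.5 ≈ 257.68

(36, 258)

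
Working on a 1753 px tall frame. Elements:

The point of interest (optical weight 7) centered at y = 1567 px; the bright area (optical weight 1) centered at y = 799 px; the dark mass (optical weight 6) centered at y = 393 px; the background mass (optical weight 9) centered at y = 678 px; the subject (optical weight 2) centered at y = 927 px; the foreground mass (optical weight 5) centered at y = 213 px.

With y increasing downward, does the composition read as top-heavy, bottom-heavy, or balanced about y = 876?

top-heavy

Weights sum to 7 + 1 + 6 + 9 + 2 + 5 = 30.
y: (7·1567 + 1·799 + 6·393 + 9·678 + 2·927 + 5·213) / 30 = 23147 / 30 ≈ 771.57
Since 771.6 is above (smaller y than) 876, the composition reads top-heavy.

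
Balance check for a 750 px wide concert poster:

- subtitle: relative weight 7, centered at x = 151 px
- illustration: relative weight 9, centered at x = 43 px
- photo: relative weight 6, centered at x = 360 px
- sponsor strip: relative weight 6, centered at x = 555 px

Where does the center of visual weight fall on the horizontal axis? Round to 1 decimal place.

x ≈ 247.6

Σw = 7 + 9 + 6 + 6 = 28.
Σw·x = 7·151 + 9·43 + 6·360 + 6·555 = 6934, so x̄ = 6934/28 ≈ 247.64.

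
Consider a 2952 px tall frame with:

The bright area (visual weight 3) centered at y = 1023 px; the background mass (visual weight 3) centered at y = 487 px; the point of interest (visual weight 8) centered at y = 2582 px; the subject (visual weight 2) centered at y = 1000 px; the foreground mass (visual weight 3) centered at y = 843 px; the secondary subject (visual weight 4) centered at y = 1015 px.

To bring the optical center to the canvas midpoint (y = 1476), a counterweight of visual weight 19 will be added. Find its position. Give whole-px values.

After adding the counterweight, total weight = 3 + 3 + 8 + 2 + 3 + 4 + 19 = 42.
y: need Σw·y = 42·1476 = 61992. Existing = 3·1023 + 3·487 + 8·2582 + 2·1000 + 3·843 + 4·1015 = 33775. Remainder 28217 / 19 ≈ 1485.11.

y ≈ 1485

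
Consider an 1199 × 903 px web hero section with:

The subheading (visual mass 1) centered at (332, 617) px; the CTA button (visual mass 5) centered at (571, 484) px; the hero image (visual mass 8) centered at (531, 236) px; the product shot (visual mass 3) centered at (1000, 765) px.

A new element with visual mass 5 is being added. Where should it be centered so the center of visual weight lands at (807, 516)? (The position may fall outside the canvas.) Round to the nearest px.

(1464, 826)

With the new element, Σw becomes 1 + 5 + 8 + 3 + 5 = 22.
Along x: (10435 + 5·x) / 22 = 807 (existing moment 1·332 + 5·571 + 8·531 + 3·1000 = 10435) ⇒ x = (17754 − 10435) / 5 ≈ 1463.80.
Along y: (7220 + 5·y) / 22 = 516 (existing moment 1·617 + 5·484 + 8·236 + 3·765 = 7220) ⇒ y = (11352 − 7220) / 5 ≈ 826.40.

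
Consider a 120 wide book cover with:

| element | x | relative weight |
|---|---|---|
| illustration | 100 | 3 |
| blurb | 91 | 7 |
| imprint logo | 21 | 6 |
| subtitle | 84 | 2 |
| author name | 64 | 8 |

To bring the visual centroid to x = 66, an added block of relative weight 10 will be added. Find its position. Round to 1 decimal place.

x ≈ 63.3

New total weight: (3 + 7 + 6 + 2 + 8) + 10 = 36.
x: target moment 36×66 = 2376; current 3·100 + 7·91 + 6·21 + 2·84 + 8·64 = 1743; the added block supplies 633, so x = 633/10 ≈ 63.30.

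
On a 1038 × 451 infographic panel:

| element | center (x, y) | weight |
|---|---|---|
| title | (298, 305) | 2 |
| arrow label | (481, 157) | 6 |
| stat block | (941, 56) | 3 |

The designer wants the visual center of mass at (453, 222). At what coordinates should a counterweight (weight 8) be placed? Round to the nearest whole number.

After adding the counterweight, total weight = 2 + 6 + 3 + 8 = 19.
Along x: (6305 + 8·x) / 19 = 453 (existing moment 2·298 + 6·481 + 3·941 = 6305) ⇒ x = (8607 − 6305) / 8 ≈ 287.75.
Along y: (1720 + 8·y) / 19 = 222 (existing moment 2·305 + 6·157 + 3·56 = 1720) ⇒ y = (4218 − 1720) / 8 ≈ 312.25.

(288, 312)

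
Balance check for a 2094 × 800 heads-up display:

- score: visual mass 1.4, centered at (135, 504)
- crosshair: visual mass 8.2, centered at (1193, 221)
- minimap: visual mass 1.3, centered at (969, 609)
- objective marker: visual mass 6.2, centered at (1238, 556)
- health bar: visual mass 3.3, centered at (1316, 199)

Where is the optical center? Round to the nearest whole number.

(1140, 363)

Weights sum to 1.4 + 8.2 + 1.3 + 6.2 + 3.3 = 20.4.
Σw·x = 1.4·135 + 8.2·1193 + 1.3·969 + 6.2·1238 + 3.3·1316 = 23249.7, so x̄ = 23249.7/20.4 ≈ 1139.69.
Σw·y = 1.4·504 + 8.2·221 + 1.3·609 + 6.2·556 + 3.3·199 = 7413.4, so ȳ = 7413.4/20.4 ≈ 363.40.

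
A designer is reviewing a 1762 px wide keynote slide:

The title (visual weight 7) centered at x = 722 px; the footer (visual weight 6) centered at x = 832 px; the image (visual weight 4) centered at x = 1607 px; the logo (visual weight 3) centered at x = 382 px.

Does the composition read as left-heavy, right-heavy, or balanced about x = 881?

balanced

Σw = 7 + 6 + 4 + 3 = 20.
Σw·x = 7·722 + 6·832 + 4·1607 + 3·382 = 17620, so x̄ = 17620/20 ≈ 881.00.
That equals the midline 881 — balanced.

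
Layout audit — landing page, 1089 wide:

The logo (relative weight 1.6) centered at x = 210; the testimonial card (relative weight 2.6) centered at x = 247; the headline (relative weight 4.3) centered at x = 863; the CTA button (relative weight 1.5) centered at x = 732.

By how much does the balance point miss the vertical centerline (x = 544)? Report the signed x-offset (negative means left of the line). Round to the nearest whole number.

≈ 35

Σw = 1.6 + 2.6 + 4.3 + 1.5 = 10.0.
x: (1.6·210 + 2.6·247 + 4.3·863 + 1.5·732) / 10.0 = 5787.1 / 10.0 ≈ 578.71
Offset from x = 544: 578.71 − 544 ≈ 34.71.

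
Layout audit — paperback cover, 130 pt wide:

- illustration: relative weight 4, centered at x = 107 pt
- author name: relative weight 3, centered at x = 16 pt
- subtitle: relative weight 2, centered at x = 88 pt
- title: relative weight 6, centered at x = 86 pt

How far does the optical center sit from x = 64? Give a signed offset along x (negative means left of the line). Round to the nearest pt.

≈ 14 pt

Total weight = 4 + 3 + 2 + 6 = 15.
x-moment: 4·107 + 3·16 + 2·88 + 6·86 = 1168; centroid 1168/15 ≈ 77.87.
Difference: 77.87 − 64 ≈ 13.87.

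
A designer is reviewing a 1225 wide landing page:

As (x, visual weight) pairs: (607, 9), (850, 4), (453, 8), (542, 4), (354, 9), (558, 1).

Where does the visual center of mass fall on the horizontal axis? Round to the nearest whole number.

x ≈ 526

Weights sum to 9 + 4 + 8 + 4 + 9 + 1 = 35.
Σw·x = 9·607 + 4·850 + 8·453 + 4·542 + 9·354 + 1·558 = 18399, so x̄ = 18399/35 ≈ 525.69.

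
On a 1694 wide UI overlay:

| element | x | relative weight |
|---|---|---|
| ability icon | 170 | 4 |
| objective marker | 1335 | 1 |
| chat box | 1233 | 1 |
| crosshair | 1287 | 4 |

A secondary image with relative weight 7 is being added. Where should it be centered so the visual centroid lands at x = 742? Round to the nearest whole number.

x ≈ 603

After adding the secondary image, total weight = 4 + 1 + 1 + 4 + 7 = 17.
x: target moment 17×742 = 12614; current 4·170 + 1·1335 + 1·1233 + 4·1287 = 8396; the secondary image supplies 4218, so x = 4218/7 ≈ 602.57.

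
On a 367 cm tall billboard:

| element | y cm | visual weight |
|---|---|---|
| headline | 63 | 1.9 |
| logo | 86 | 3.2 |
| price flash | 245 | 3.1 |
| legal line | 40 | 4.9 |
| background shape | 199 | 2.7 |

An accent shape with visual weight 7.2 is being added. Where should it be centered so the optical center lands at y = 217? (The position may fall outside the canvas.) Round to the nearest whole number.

y ≈ 431

After adding the accent shape, total weight = 1.9 + 3.2 + 3.1 + 4.9 + 2.7 + 7.2 = 23.0.
y: target moment 23.0×217 = 4991.0; current 1.9·63 + 3.2·86 + 3.1·245 + 4.9·40 + 2.7·199 = 1887.7; the accent shape supplies 3103.3, so y = 3103.3/7.2 ≈ 431.01.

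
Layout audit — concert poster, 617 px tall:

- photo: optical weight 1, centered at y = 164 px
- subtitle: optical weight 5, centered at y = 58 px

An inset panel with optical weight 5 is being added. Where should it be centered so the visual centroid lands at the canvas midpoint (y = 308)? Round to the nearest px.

After adding the inset panel, total weight = 1 + 5 + 5 = 11.
y: target moment 11×308 = 3388; current 1·164 + 5·58 = 454; the inset panel supplies 2934, so y = 2934/5 ≈ 586.80.

y ≈ 587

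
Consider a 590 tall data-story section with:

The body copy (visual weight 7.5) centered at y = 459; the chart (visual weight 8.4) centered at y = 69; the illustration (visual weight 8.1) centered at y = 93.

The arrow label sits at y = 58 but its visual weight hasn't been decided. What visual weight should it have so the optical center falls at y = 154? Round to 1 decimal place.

w ≈ 11.2

Existing Σw = 24.0 (7.5 + 8.4 + 8.1); existing moment 7.5·459 + 8.4·69 + 8.1·93 = 4775.4.
Balance at y = 154 requires (4775.4 + w·58) / (24.0 + w) = 154.
Rearranging, w·(58 − 154) = 154·24.0 − 4775.4 = -1079.4, so w ≈ -1079.4/-96 = 11.24.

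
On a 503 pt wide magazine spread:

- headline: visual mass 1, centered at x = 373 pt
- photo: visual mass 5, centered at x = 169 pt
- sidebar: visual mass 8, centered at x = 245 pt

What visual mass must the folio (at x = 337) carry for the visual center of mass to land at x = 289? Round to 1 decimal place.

Fixed elements: Σw = 1 + 5 + 8 = 14, Σw·x = 1·373 + 5·169 + 8·245 = 3178.
Balance at x = 289 requires (3178 + w·337) / (14 + w) = 289.
Rearranging, w·(337 − 289) = 289·14 − 3178 = 868, so w ≈ 868/48 = 18.08.

w ≈ 18.1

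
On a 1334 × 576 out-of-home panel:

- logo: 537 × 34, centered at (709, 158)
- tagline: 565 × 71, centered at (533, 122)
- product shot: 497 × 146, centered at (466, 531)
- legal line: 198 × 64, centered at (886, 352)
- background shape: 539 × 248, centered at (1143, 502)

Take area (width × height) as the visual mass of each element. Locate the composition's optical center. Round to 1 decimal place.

Areas: logo 537·34 = 18258, tagline 565·71 = 40115, product shot 497·146 = 72562, legal line 198·64 = 12672, background shape 539·248 = 133672. Total weight = 277279.
x-moment: 18258·709 + 40115·533 + 72562·466 + 12672·886 + 133672·1143 = 232154597; centroid 232154597/277279 ≈ 837.26.
y-moment: 18258·158 + 40115·122 + 72562·531 + 12672·352 + 133672·502 = 117873104; centroid 117873104/277279 ≈ 425.11.

(837.3, 425.1)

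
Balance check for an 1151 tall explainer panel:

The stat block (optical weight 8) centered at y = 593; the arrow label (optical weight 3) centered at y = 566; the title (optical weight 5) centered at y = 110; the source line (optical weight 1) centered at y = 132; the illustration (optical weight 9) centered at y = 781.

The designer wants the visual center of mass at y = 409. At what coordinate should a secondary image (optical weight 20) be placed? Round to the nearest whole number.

With the secondary image, Σw becomes 8 + 3 + 5 + 1 + 9 + 20 = 46.
y: need Σw·y = 46·409 = 18814. Existing = 8·593 + 3·566 + 5·110 + 1·132 + 9·781 = 14153. Remainder 4661 / 20 ≈ 233.05.

y ≈ 233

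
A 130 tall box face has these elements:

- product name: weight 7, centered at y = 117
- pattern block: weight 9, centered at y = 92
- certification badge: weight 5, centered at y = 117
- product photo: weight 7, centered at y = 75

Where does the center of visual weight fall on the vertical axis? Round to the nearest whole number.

y ≈ 98

Total weight = 7 + 9 + 5 + 7 = 28.
y: (7·117 + 9·92 + 5·117 + 7·75) / 28 = 2757 / 28 ≈ 98.46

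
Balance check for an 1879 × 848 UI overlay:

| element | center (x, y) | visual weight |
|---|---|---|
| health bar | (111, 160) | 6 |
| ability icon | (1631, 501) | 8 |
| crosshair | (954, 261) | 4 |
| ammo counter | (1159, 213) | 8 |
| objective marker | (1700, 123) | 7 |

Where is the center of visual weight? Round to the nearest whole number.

(1173, 260)

Σw = 6 + 8 + 4 + 8 + 7 = 33.
x: (6·111 + 8·1631 + 4·954 + 8·1159 + 7·1700) / 33 = 38702 / 33 ≈ 1172.79
y: (6·160 + 8·501 + 4·261 + 8·213 + 7·123) / 33 = 8577 / 33 ≈ 259.91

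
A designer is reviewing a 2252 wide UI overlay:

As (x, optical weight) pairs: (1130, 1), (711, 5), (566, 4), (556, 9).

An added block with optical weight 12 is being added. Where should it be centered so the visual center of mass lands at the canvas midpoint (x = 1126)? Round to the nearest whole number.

x ≈ 1913

With the added block, Σw becomes 1 + 5 + 4 + 9 + 12 = 31.
x: need Σw·x = 31·1126 = 34906. Existing = 1·1130 + 5·711 + 4·566 + 9·556 = 11953. Remainder 22953 / 12 ≈ 1912.75.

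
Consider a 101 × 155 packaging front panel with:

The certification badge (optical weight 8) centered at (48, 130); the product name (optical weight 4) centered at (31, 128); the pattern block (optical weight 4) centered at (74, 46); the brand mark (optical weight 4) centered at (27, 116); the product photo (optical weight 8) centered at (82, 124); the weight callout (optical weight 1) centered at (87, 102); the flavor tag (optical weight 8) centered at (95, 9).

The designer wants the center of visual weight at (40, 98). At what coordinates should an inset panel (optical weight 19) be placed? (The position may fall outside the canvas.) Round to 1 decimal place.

(-9.2, 111.7)

New total weight: (8 + 4 + 4 + 4 + 8 + 1 + 8) + 19 = 56.
x: target moment 56×40 = 2240; current 8·48 + 4·31 + 4·74 + 4·27 + 8·82 + 1·87 + 8·95 = 2415; the inset panel supplies -175, so x = -175/19 ≈ -9.21.
y: target moment 56×98 = 5488; current 8·130 + 4·128 + 4·46 + 4·116 + 8·124 + 1·102 + 8·9 = 3366; the inset panel supplies 2122, so y = 2122/19 ≈ 111.68.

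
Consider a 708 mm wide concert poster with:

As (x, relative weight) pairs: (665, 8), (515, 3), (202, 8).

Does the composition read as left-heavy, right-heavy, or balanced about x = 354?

Total weight = 8 + 3 + 8 = 19.
Σw·x = 8·665 + 3·515 + 8·202 = 8481, so x̄ = 8481/19 ≈ 446.37.
446.4 vs midline 354 → right-heavy.

right-heavy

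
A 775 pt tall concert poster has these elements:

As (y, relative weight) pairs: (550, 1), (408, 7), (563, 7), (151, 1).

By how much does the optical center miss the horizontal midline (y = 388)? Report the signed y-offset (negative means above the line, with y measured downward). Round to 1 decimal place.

≈ 80.6 pt

Σw = 1 + 7 + 7 + 1 = 16.
y: (1·550 + 7·408 + 7·563 + 1·151) / 16 = 7498 / 16 ≈ 468.62
Offset from y = 388: 468.62 − 388 ≈ 80.62.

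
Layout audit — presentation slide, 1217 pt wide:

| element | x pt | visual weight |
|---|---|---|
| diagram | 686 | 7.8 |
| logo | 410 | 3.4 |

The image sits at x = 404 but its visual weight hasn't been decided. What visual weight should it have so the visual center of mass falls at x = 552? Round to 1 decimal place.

w ≈ 3.8

Fixed elements: Σw = 7.8 + 3.4 = 11.2, Σw·x = 7.8·686 + 3.4·410 = 6744.8.
For the centroid to hit 552: (6744.8 + w·404) / (11.2 + w) = 552.
Solving: w = (552·11.2 − 6744.8) / (404 − 552) = -562.4 / -148 ≈ 3.80.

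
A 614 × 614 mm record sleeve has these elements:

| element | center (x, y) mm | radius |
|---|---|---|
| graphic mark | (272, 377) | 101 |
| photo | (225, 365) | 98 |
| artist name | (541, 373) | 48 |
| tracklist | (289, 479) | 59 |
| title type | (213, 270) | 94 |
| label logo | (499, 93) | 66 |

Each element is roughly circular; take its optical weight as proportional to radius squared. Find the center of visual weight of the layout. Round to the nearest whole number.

Weights ∝ r²: graphic mark 101² = 10201, photo 98² = 9604, artist name 48² = 2304, tracklist 59² = 3481, title type 94² = 8836, label logo 66² = 4356; Σw = 38782.
Σw·x = 11243757; x̄ = 11243757/38782 ≈ 289.92.
y: moment 12668856 / weight 38782 ≈ 326.67

(290, 327)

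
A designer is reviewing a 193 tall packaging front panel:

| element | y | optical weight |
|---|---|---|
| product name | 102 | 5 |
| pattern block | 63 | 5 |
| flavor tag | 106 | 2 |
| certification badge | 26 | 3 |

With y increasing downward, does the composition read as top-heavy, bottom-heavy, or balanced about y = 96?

Weights sum to 5 + 5 + 2 + 3 = 15.
y-moment: 5·102 + 5·63 + 2·106 + 3·26 = 1115; centroid 1115/15 ≈ 74.33.
74.3 lies above (smaller y than) the midline 96, so the layout is top-heavy.

top-heavy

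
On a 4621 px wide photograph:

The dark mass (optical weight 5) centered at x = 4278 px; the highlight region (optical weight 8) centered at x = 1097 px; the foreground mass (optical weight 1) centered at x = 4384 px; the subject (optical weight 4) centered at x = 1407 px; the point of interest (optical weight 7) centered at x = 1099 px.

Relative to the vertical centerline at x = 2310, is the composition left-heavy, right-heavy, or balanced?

left-heavy

Total weight = 5 + 8 + 1 + 4 + 7 = 25.
Σw·x = 5·4278 + 8·1097 + 1·4384 + 4·1407 + 7·1099 = 47871, so x̄ = 47871/25 ≈ 1914.84.
1914.8 vs midline 2310 → left-heavy.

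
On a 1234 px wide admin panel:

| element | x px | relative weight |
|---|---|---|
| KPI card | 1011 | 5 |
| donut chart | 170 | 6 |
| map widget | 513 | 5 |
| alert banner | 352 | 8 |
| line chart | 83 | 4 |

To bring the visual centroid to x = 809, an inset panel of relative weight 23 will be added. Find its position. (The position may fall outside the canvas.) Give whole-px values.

With the inset panel, Σw becomes 5 + 6 + 5 + 8 + 4 + 23 = 51.
x: need Σw·x = 51·809 = 41259. Existing = 5·1011 + 6·170 + 5·513 + 8·352 + 4·83 = 11788. Remainder 29471 / 23 ≈ 1281.35.

x ≈ 1281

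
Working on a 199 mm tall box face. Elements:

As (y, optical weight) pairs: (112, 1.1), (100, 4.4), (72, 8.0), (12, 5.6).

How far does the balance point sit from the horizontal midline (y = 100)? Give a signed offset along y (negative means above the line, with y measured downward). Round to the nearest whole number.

Total weight = 1.1 + 4.4 + 8.0 + 5.6 = 19.1.
y: (1.1·112 + 4.4·100 + 8.0·72 + 5.6·12) / 19.1 = 1206.4 / 19.1 ≈ 63.16
Difference: 63.16 − 100 ≈ -36.84.

≈ -37 mm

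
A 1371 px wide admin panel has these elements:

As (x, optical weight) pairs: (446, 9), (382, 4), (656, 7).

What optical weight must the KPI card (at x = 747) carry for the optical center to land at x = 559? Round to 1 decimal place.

Existing Σw = 20 (9 + 4 + 7); existing moment 9·446 + 4·382 + 7·656 = 10134.
For the centroid to hit 559: (10134 + w·747) / (20 + w) = 559.
Solving: w = (559·20 − 10134) / (747 − 559) = 1046 / 188 ≈ 5.56.

w ≈ 5.6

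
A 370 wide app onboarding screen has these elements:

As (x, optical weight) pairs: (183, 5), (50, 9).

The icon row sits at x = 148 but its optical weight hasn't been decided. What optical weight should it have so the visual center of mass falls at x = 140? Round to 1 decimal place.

w ≈ 74.4

Known weights sum to 5 + 9 = 14; their moment is 5·183 + 9·50 = 1365.
Balance at x = 140 requires (1365 + w·148) / (14 + w) = 140.
Rearranging, w·(148 − 140) = 140·14 − 1365 = 595, so w ≈ 595/8 = 74.38.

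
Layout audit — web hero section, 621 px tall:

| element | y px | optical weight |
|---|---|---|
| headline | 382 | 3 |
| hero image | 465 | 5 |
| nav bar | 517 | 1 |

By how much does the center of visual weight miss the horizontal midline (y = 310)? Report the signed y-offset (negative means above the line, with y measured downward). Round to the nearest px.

≈ 133 px

Total weight = 3 + 5 + 1 = 9.
y-moment: 3·382 + 5·465 + 1·517 = 3988; centroid 3988/9 ≈ 443.11.
Against y = 310, that's 443.11 − 310 = 133.11.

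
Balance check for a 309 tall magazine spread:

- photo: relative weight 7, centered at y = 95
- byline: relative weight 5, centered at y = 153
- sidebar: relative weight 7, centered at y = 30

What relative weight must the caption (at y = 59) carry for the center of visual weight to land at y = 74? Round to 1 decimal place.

w ≈ 15.6

Known weights sum to 7 + 5 + 7 = 19; their moment is 7·95 + 5·153 + 7·30 = 1640.
Set Σw·y/Σw = 74: (1640 + 59w) = 74·(19 + w).
Solving: w = (74·19 − 1640) / (59 − 74) = -234 / -15 ≈ 15.60.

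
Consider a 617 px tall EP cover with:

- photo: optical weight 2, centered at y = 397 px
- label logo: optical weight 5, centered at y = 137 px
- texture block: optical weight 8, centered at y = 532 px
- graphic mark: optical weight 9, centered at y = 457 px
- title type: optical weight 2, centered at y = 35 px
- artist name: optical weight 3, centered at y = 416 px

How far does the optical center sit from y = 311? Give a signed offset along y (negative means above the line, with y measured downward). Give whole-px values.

≈ 74 px

Weights sum to 2 + 5 + 8 + 9 + 2 + 3 = 29.
Σw·y = 2·397 + 5·137 + 8·532 + 9·457 + 2·35 + 3·416 = 11166, so ȳ = 11166/29 ≈ 385.03.
Against y = 311, that's 385.03 − 311 = 74.03.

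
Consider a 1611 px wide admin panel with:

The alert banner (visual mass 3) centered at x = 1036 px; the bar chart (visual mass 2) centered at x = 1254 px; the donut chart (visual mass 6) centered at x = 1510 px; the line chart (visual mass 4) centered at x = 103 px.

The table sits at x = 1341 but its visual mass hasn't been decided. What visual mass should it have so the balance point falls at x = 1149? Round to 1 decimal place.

Known weights sum to 3 + 2 + 6 + 4 = 15; their moment is 3·1036 + 2·1254 + 6·1510 + 4·103 = 15088.
Balance at x = 1149 requires (15088 + w·1341) / (15 + w) = 1149.
So w = (1149·15 − 15088)/(1341 − 1149) = 2147/192 ≈ 11.18.

w ≈ 11.2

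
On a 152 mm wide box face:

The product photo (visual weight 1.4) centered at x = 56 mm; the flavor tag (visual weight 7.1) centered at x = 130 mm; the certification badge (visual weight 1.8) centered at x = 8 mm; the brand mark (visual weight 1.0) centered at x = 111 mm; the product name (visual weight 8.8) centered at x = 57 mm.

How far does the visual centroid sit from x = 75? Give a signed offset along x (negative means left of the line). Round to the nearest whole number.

Σw = 1.4 + 7.1 + 1.8 + 1.0 + 8.8 = 20.1.
x-moment: 1.4·56 + 7.1·130 + 1.8·8 + 1.0·111 + 8.8·57 = 1628.4; centroid 1628.4/20.1 ≈ 81.01.
Offset from x = 75: 81.01 − 75 ≈ 6.01.

≈ 6 mm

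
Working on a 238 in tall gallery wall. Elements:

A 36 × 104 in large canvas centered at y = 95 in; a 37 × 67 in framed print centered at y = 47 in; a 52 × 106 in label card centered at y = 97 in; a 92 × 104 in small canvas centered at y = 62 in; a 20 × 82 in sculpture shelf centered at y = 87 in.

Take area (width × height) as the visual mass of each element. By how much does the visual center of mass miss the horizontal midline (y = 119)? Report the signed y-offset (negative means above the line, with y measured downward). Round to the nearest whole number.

Areas: large canvas 36·104 = 3744, framed print 37·67 = 2479, label card 52·106 = 5512, small canvas 92·104 = 9568, sculpture shelf 20·82 = 1640. Total weight = 22943.
Σw·y = 3744·95 + 2479·47 + 5512·97 + 9568·62 + 1640·87 = 1742753, so ȳ = 1742753/22943 ≈ 75.96.
Offset from y = 119: 75.96 − 119 ≈ -43.04.

≈ -43 in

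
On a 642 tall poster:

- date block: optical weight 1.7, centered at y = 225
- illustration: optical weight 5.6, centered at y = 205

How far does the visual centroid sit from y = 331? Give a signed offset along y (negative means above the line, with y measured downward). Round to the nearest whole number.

Weights sum to 1.7 + 5.6 = 7.3.
y: (1.7·225 + 5.6·205) / 7.3 = 1530.5 / 7.3 ≈ 209.66
Against y = 331, that's 209.66 − 331 = -121.34.

≈ -121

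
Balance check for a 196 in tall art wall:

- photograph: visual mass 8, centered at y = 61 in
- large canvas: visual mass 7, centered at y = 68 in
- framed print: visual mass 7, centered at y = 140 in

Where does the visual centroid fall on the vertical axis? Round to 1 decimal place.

y ≈ 88.4

Σw = 8 + 7 + 7 = 22.
y: (8·61 + 7·68 + 7·140) / 22 = 1944 / 22 ≈ 88.36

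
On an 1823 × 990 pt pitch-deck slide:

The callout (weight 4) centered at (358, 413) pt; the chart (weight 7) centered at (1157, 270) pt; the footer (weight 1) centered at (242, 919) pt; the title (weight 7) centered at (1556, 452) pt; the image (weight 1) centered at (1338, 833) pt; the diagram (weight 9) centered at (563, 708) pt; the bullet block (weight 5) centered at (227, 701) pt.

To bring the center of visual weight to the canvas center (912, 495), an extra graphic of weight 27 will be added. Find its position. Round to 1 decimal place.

With the extra graphic, Σw becomes 4 + 7 + 1 + 7 + 1 + 9 + 5 + 27 = 61.
x: target moment 61×912 = 55632; current 4·358 + 7·1157 + 1·242 + 7·1556 + 1·1338 + 9·563 + 5·227 = 28205; the extra graphic supplies 27427, so x = 27427/27 ≈ 1015.81.
y: target moment 61×495 = 30195; current 4·413 + 7·270 + 1·919 + 7·452 + 1·833 + 9·708 + 5·701 = 18335; the extra graphic supplies 11860, so y = 11860/27 ≈ 439.26.

(1015.8, 439.3)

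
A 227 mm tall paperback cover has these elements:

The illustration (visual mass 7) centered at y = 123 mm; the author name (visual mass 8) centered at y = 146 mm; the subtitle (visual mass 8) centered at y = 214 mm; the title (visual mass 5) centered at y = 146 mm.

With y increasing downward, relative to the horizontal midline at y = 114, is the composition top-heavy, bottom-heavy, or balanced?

bottom-heavy

Σw = 7 + 8 + 8 + 5 = 28.
y-moment: 7·123 + 8·146 + 8·214 + 5·146 = 4471; centroid 4471/28 ≈ 159.68.
159.7 vs midline 114 → bottom-heavy.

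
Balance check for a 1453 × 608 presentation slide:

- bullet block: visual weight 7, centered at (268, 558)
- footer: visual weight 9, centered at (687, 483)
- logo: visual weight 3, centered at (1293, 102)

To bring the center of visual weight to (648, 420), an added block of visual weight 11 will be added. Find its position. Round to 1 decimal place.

(682.0, 367.4)

After adding the added block, total weight = 7 + 9 + 3 + 11 = 30.
x: need Σw·x = 30·648 = 19440. Existing = 7·268 + 9·687 + 3·1293 = 11938. Remainder 7502 / 11 ≈ 682.00.
y: need Σw·y = 30·420 = 12600. Existing = 7·558 + 9·483 + 3·102 = 8559. Remainder 4041 / 11 ≈ 367.36.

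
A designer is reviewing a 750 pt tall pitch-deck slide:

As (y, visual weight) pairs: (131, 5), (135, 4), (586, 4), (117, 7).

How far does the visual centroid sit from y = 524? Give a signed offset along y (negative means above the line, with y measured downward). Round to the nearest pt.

≈ -306 pt

Weights sum to 5 + 4 + 4 + 7 = 20.
y: (5·131 + 4·135 + 4·586 + 7·117) / 20 = 4358 / 20 ≈ 217.90
Difference: 217.90 − 524 ≈ -306.10.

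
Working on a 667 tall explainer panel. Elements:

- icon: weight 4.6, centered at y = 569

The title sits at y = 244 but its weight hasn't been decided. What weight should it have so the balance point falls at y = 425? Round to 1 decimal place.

The single fixed element contributes weight 4.6, moment 4.6·569 = 2617.4.
Set Σw·y/Σw = 425: (2617.4 + 244w) = 425·(4.6 + w).
Rearranging, w·(244 − 425) = 425·4.6 − 2617.4 = -662.4, so w ≈ -662.4/-181 = 3.66.

w ≈ 3.7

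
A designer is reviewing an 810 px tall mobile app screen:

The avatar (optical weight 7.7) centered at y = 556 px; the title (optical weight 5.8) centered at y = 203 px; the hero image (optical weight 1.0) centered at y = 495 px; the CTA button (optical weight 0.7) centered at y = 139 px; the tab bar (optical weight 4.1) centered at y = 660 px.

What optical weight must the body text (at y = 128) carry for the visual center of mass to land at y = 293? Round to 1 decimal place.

w ≈ 18.8

Existing Σw = 19.3 (7.7 + 5.8 + 1.0 + 0.7 + 4.1); existing moment 7.7·556 + 5.8·203 + 1.0·495 + 0.7·139 + 4.1·660 = 8756.9.
Set Σw·y/Σw = 293: (8756.9 + 128w) = 293·(19.3 + w).
Solving: w = (293·19.3 − 8756.9) / (128 − 293) = -3102.0 / -165 ≈ 18.80.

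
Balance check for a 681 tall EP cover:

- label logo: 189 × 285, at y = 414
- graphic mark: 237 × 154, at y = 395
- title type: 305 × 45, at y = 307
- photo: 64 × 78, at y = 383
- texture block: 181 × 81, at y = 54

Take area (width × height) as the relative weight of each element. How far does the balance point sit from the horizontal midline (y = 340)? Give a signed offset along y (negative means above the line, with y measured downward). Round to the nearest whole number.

Taking area as weight: label logo 189·285 = 53865, graphic mark 237·154 = 36498, title type 305·45 = 13725, photo 64·78 = 4992, texture block 181·81 = 14661. Sum 123741.
y: (53865·414 + 36498·395 + 13725·307 + 4992·383 + 14661·54) / 123741 = 43634025 / 123741 ≈ 352.62
Difference: 352.62 − 340 ≈ 12.62.

≈ 13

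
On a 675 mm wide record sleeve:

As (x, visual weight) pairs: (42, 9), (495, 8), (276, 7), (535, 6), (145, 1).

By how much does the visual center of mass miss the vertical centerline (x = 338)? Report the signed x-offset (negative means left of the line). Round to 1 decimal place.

≈ -27.5 mm

Total weight = 9 + 8 + 7 + 6 + 1 = 31.
Σw·x = 9·42 + 8·495 + 7·276 + 6·535 + 1·145 = 9625, so x̄ = 9625/31 ≈ 310.48.
Offset from x = 338: 310.48 − 338 ≈ -27.52.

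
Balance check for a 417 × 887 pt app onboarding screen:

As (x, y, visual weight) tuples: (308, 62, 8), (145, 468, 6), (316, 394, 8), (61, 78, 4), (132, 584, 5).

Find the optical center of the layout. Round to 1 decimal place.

Σw = 8 + 6 + 8 + 4 + 5 = 31.
x-moment: 8·308 + 6·145 + 8·316 + 4·61 + 5·132 = 6766; centroid 6766/31 ≈ 218.26.
y-moment: 8·62 + 6·468 + 8·394 + 4·78 + 5·584 = 9688; centroid 9688/31 ≈ 312.52.

(218.3, 312.5)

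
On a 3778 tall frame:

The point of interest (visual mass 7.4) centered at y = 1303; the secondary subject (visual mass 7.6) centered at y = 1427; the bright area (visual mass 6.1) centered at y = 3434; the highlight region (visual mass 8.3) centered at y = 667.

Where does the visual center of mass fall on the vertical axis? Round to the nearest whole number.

Σw = 7.4 + 7.6 + 6.1 + 8.3 = 29.4.
y-moment: 7.4·1303 + 7.6·1427 + 6.1·3434 + 8.3·667 = 46970.9; centroid 46970.9/29.4 ≈ 1597.65.

y ≈ 1598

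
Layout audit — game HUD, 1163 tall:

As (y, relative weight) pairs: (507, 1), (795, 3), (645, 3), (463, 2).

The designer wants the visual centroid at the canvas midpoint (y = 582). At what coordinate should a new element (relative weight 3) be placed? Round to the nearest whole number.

y ≈ 410

With the new element, Σw becomes 1 + 3 + 3 + 2 + 3 = 12.
y: target moment 12×582 = 6984; current 1·507 + 3·795 + 3·645 + 2·463 = 5753; the new element supplies 1231, so y = 1231/3 ≈ 410.33.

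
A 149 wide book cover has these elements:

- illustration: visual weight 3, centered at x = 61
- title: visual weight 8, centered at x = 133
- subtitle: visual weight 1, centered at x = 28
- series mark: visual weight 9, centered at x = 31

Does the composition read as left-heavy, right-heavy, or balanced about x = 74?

balanced

Total weight = 3 + 8 + 1 + 9 = 21.
x: (3·61 + 8·133 + 1·28 + 9·31) / 21 = 1554 / 21 ≈ 74.00
The centroid 74.00 matches the midline at 74, so the layout is balanced.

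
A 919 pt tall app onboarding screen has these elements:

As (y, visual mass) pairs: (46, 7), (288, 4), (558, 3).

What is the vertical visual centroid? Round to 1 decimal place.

y ≈ 224.9

Total weight = 7 + 4 + 3 = 14.
y: (7·46 + 4·288 + 3·558) / 14 = 3148 / 14 ≈ 224.86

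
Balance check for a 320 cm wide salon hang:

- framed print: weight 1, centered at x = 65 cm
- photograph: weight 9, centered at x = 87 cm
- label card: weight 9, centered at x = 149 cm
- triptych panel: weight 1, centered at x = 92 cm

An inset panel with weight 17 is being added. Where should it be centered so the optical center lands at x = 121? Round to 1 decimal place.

After adding the inset panel, total weight = 1 + 9 + 9 + 1 + 17 = 37.
Along x: (2281 + 17·x) / 37 = 121 (existing moment 1·65 + 9·87 + 9·149 + 1·92 = 2281) ⇒ x = (4477 − 2281) / 17 ≈ 129.18.

x ≈ 129.2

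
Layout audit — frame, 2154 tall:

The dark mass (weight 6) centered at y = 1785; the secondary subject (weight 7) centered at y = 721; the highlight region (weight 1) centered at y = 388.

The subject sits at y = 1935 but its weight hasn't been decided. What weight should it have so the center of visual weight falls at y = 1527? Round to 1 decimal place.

Known weights sum to 6 + 7 + 1 = 14; their moment is 6·1785 + 7·721 + 1·388 = 16145.
Set Σw·y/Σw = 1527: (16145 + 1935w) = 1527·(14 + w).
Solving: w = (1527·14 − 16145) / (1935 − 1527) = 5233 / 408 ≈ 12.83.

w ≈ 12.8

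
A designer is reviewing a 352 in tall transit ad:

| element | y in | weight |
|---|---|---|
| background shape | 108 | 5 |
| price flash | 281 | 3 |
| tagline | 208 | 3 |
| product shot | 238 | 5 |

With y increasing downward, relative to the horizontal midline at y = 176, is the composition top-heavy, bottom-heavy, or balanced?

Weights sum to 5 + 3 + 3 + 5 = 16.
Σw·y = 5·108 + 3·281 + 3·208 + 5·238 = 3197, so ȳ = 3197/16 ≈ 199.81.
199.8 vs midline 176 → bottom-heavy.

bottom-heavy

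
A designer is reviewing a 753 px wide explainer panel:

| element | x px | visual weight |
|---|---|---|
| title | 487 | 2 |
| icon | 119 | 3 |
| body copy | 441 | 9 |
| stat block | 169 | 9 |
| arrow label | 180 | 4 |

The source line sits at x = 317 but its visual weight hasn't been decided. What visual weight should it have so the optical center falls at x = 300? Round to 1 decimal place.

Existing Σw = 27 (2 + 3 + 9 + 9 + 4); existing moment 2·487 + 3·119 + 9·441 + 9·169 + 4·180 = 7541.
Balance at x = 300 requires (7541 + w·317) / (27 + w) = 300.
So w = (300·27 − 7541)/(317 − 300) = 559/17 ≈ 32.88.

w ≈ 32.9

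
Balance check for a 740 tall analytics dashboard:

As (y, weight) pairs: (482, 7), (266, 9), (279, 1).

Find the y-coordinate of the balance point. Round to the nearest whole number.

Weights sum to 7 + 9 + 1 = 17.
Σw·y = 7·482 + 9·266 + 1·279 = 6047, so ȳ = 6047/17 ≈ 355.71.

y ≈ 356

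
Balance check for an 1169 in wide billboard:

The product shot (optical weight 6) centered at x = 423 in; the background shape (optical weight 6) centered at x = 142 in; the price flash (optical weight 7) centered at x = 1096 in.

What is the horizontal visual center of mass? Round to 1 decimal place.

Total weight = 6 + 6 + 7 = 19.
x: (6·423 + 6·142 + 7·1096) / 19 = 11062 / 19 ≈ 582.21

x ≈ 582.2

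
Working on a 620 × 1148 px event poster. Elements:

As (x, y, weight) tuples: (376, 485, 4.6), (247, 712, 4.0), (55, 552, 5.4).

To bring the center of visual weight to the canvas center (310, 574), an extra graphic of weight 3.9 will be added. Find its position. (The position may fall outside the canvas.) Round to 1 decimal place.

After adding the extra graphic, total weight = 4.6 + 4.0 + 5.4 + 3.9 = 17.9.
x: target moment 17.9×310 = 5549.0; current 4.6·376 + 4.0·247 + 5.4·55 = 3014.6; the extra graphic supplies 2534.4, so x = 2534.4/3.9 ≈ 649.85.
y: target moment 17.9×574 = 10274.6; current 4.6·485 + 4.0·712 + 5.4·552 = 8059.8; the extra graphic supplies 2214.8, so y = 2214.8/3.9 ≈ 567.90.

(649.8, 567.9)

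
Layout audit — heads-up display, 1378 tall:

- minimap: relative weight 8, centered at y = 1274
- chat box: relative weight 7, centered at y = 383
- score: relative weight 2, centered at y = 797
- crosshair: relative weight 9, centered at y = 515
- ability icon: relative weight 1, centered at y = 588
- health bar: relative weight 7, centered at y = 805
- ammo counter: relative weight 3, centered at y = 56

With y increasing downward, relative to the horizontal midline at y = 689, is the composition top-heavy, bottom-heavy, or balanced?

balanced

Weights sum to 8 + 7 + 2 + 9 + 1 + 7 + 3 = 37.
Σw·y = 25493; ȳ = 25493/37 ≈ 689.00.
The centroid 689.00 matches the midline at 689, so the layout is balanced.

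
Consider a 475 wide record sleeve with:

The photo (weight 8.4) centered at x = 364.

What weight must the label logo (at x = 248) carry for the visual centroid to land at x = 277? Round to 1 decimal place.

w ≈ 25.2

The single fixed element contributes weight 8.4, moment 8.4·364 = 3057.6.
Set Σw·x/Σw = 277: (3057.6 + 248w) = 277·(8.4 + w).
So w = (277·8.4 − 3057.6)/(248 − 277) = -730.8/-29 ≈ 25.20.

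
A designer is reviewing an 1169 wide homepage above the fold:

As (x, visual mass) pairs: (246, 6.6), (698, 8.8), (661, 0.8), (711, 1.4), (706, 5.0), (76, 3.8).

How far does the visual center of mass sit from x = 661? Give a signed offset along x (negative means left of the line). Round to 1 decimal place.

Weights sum to 6.6 + 8.8 + 0.8 + 1.4 + 5.0 + 3.8 = 26.4.
x-moment: 6.6·246 + 8.8·698 + 0.8·661 + 1.4·711 + 5.0·706 + 3.8·76 = 13109.0; centroid 13109.0/26.4 ≈ 496.55.
Offset from x = 661: 496.55 − 661 ≈ -164.45.

≈ -164.4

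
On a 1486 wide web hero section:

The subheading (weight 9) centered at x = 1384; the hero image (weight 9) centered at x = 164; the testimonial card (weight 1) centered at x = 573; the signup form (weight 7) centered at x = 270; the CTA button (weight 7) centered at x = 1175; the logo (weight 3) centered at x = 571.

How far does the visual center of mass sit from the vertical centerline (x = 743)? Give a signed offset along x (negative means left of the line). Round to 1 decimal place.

≈ -11.5

Weights sum to 9 + 9 + 1 + 7 + 7 + 3 = 36.
x: moment 26333 / weight 36 ≈ 731.47
Against x = 743, that's 731.47 − 743 = -11.53.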